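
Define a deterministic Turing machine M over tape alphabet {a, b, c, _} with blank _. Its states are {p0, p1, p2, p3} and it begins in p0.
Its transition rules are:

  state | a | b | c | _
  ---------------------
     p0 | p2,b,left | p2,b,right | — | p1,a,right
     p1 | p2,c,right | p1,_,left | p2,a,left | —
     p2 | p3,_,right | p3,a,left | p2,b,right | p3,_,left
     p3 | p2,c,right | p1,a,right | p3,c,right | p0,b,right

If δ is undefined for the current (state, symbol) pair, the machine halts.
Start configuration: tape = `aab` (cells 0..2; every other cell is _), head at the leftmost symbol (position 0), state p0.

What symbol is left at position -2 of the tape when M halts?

b

p0 | __[a]ab___   read a → write b, move left, go to p2
p2 | _[_]bab___   read _ → write _, move left, go to p3
p3 | [_]_bab___   read _ → write b, move right, go to p0
p0 | b[_]bab___   read _ → write a, move right, go to p1
p1 | ba[b]ab___   read b → write _, move left, go to p1
p1 | b[a]_ab___   read a → write c, move right, go to p2
p2 | bc[_]ab___   read _ → write _, move left, go to p3
p3 | b[c]_ab___   read c → write c, move right, go to p3
p3 | bc[_]ab___   read _ → write b, move right, go to p0
p0 | bcb[a]b___   read a → write b, move left, go to p2
p2 | bc[b]bb___   read b → write a, move left, go to p3
p3 | b[c]abb___   read c → write c, move right, go to p3
p3 | bc[a]bb___   read a → write c, move right, go to p2
p2 | bcc[b]b___   read b → write a, move left, go to p3
p3 | bc[c]ab___   read c → write c, move right, go to p3
p3 | bcc[a]b___   read a → write c, move right, go to p2
p2 | bccc[b]___   read b → write a, move left, go to p3
p3 | bcc[c]a___   read c → write c, move right, go to p3
p3 | bccc[a]___   read a → write c, move right, go to p2
p2 | bcccc[_]__   read _ → write _, move left, go to p3
p3 | bccc[c]___   read c → write c, move right, go to p3
p3 | bcccc[_]__   read _ → write b, move right, go to p0
p0 | bccccb[_]_   read _ → write a, move right, go to p1
p1 | bccccba[_]
Cell -2 holds b when M halts.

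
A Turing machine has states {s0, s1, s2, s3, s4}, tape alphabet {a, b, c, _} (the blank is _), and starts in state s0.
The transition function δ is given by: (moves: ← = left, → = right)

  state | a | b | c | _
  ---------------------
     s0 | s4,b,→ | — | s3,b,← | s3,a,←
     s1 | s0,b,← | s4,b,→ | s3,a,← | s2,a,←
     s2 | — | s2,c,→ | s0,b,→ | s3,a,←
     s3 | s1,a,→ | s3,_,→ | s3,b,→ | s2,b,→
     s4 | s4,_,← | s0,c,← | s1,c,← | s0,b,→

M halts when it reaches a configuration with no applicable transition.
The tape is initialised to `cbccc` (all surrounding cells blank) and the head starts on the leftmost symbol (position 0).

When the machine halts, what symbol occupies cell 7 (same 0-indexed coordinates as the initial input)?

a

s0 | _[c]bccc___   read c → write b, move ←, go to s3
s3 | [_]bbccc___   read _ → write b, move →, go to s2
s2 | b[b]bccc___   read b → write c, move →, go to s2
s2 | bc[b]ccc___   read b → write c, move →, go to s2
s2 | bcc[c]cc___   read c → write b, move →, go to s0
s0 | bccb[c]c___   read c → write b, move ←, go to s3
s3 | bcc[b]bc___   read b → write _, move →, go to s3
s3 | bcc_[b]c___   read b → write _, move →, go to s3
s3 | bcc__[c]___   read c → write b, move →, go to s3
s3 | bcc__b[_]__   read _ → write b, move →, go to s2
s2 | bcc__bb[_]_   read _ → write a, move ←, go to s3
s3 | bcc__b[b]a_   read b → write _, move →, go to s3
s3 | bcc__b_[a]_   read a → write a, move →, go to s1
s1 | bcc__b_a[_]   read _ → write a, move ←, go to s2
s2 | bcc__b_[a]a
Cell 7 holds a when M halts.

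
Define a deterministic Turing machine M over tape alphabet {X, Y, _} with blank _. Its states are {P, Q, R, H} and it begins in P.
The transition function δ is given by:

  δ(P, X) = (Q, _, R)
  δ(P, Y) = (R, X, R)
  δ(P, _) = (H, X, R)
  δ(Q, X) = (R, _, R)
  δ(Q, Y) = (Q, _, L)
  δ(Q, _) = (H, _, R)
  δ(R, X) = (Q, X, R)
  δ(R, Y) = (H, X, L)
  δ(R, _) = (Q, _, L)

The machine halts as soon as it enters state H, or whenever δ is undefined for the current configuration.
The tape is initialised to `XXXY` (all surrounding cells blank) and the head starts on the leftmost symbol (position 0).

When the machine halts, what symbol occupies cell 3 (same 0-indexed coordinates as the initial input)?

state=P head=0 tape=[X]XXY   (P,X)→(Q,_,R)
state=Q head=1 tape=_[X]XY   (Q,X)→(R,_,R)
state=R head=2 tape=__[X]Y   (R,X)→(Q,X,R)
state=Q head=3 tape=__X[Y]   (Q,Y)→(Q,_,L)
state=Q head=2 tape=__[X]_   (Q,X)→(R,_,R)
state=R head=3 tape=___[_]   (R,_)→(Q,_,L)
state=Q head=2 tape=__[_]_   (Q,_)→(H,_,R)
state=H head=3 tape=___[_]
Cell 3 holds _ when M halts.

_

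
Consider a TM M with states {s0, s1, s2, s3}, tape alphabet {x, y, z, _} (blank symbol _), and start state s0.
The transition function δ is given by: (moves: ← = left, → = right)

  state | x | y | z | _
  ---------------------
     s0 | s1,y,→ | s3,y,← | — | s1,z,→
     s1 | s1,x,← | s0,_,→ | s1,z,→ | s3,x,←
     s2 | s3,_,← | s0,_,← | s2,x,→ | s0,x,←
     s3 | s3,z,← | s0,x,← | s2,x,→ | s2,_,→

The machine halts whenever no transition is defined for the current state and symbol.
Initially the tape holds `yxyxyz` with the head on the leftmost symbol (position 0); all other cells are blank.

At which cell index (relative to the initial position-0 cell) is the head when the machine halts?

5

state=s0 head=0 tape=__[y]xyxyz   (s0,y)→(s3,y,←)
state=s3 head=-1 tape=_[_]yxyxyz   (s3,_)→(s2,_,→)
state=s2 head=0 tape=__[y]xyxyz   (s2,y)→(s0,_,←)
state=s0 head=-1 tape=_[_]_xyxyz   (s0,_)→(s1,z,→)
state=s1 head=0 tape=_z[_]xyxyz   (s1,_)→(s3,x,←)
state=s3 head=-1 tape=_[z]xxyxyz   (s3,z)→(s2,x,→)
state=s2 head=0 tape=_x[x]xyxyz   (s2,x)→(s3,_,←)
state=s3 head=-1 tape=_[x]_xyxyz   (s3,x)→(s3,z,←)
state=s3 head=-2 tape=[_]z_xyxyz   (s3,_)→(s2,_,→)
state=s2 head=-1 tape=_[z]_xyxyz   (s2,z)→(s2,x,→)
state=s2 head=0 tape=_x[_]xyxyz   (s2,_)→(s0,x,←)
state=s0 head=-1 tape=_[x]xxyxyz   (s0,x)→(s1,y,→)
state=s1 head=0 tape=_y[x]xyxyz   (s1,x)→(s1,x,←)
state=s1 head=-1 tape=_[y]xxyxyz   (s1,y)→(s0,_,→)
state=s0 head=0 tape=__[x]xyxyz   (s0,x)→(s1,y,→)
state=s1 head=1 tape=__y[x]yxyz   (s1,x)→(s1,x,←)
state=s1 head=0 tape=__[y]xyxyz   (s1,y)→(s0,_,→)
state=s0 head=1 tape=___[x]yxyz   (s0,x)→(s1,y,→)
state=s1 head=2 tape=___y[y]xyz   (s1,y)→(s0,_,→)
state=s0 head=3 tape=___y_[x]yz   (s0,x)→(s1,y,→)
state=s1 head=4 tape=___y_y[y]z   (s1,y)→(s0,_,→)
state=s0 head=5 tape=___y_y_[z]
At halt the head is at cell 5.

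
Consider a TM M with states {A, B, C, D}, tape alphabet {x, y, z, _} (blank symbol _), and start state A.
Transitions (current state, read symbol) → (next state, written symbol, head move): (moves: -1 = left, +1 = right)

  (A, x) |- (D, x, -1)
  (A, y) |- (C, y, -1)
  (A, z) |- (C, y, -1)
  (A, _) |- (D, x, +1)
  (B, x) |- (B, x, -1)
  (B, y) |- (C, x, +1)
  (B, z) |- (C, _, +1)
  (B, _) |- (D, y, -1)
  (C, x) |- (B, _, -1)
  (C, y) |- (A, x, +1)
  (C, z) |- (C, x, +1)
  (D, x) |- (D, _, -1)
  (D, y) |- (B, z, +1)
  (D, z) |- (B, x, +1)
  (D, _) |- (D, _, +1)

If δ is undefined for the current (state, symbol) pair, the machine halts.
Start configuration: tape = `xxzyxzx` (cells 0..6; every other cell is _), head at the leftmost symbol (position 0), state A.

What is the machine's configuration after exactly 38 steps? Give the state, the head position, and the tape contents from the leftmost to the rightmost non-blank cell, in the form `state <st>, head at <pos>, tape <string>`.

state D, head at 0, tape zyx__zx

A | _[x]xzyxzx   read x → write x, move -1, go to D
D | [_]xxzyxzx   read _ → write _, move +1, go to D
D | _[x]xzyxzx   read x → write _, move -1, go to D
D | [_]_xzyxzx   read _ → write _, move +1, go to D
D | _[_]xzyxzx   read _ → write _, move +1, go to D
D | __[x]zyxzx   read x → write _, move -1, go to D
D | _[_]_zyxzx   read _ → write _, move +1, go to D
D | __[_]zyxzx   read _ → write _, move +1, go to D
D | ___[z]yxzx   read z → write x, move +1, go to B
B | ___x[y]xzx   read y → write x, move +1, go to C
C | ___xx[x]zx   read x → write _, move -1, go to B
B | ___x[x]_zx   read x → write x, move -1, go to B
B | ___[x]x_zx   read x → write x, move -1, go to B
B | __[_]xx_zx   read _ → write y, move -1, go to D
D | _[_]yxx_zx   read _ → write _, move +1, go to D
D | __[y]xx_zx   read y → write z, move +1, go to B
B | __z[x]x_zx   read x → write x, move -1, go to B
B | __[z]xx_zx   read z → write _, move +1, go to C
C | ___[x]x_zx   read x → write _, move -1, go to B
B | __[_]_x_zx   read _ → write y, move -1, go to D
D | _[_]y_x_zx   read _ → write _, move +1, go to D
D | __[y]_x_zx   read y → write z, move +1, go to B
B | __z[_]x_zx   read _ → write y, move -1, go to D
D | __[z]yx_zx   read z → write x, move +1, go to B
B | __x[y]x_zx   read y → write x, move +1, go to C
C | __xx[x]_zx   read x → write _, move -1, go to B
B | __x[x]__zx   read x → write x, move -1, go to B
B | __[x]x__zx   read x → write x, move -1, go to B
B | _[_]xx__zx   read _ → write y, move -1, go to D
D | [_]yxx__zx   read _ → write _, move +1, go to D
D | _[y]xx__zx   read y → write z, move +1, go to B
B | _z[x]x__zx   read x → write x, move -1, go to B
B | _[z]xx__zx   read z → write _, move +1, go to C
C | __[x]x__zx   read x → write _, move -1, go to B
B | _[_]_x__zx   read _ → write y, move -1, go to D
D | [_]y_x__zx   read _ → write _, move +1, go to D
D | _[y]_x__zx   read y → write z, move +1, go to B
B | _z[_]x__zx   read _ → write y, move -1, go to D
D | _[z]yx__zx
After 38 steps: state D, head at 0, tape zyx__zx.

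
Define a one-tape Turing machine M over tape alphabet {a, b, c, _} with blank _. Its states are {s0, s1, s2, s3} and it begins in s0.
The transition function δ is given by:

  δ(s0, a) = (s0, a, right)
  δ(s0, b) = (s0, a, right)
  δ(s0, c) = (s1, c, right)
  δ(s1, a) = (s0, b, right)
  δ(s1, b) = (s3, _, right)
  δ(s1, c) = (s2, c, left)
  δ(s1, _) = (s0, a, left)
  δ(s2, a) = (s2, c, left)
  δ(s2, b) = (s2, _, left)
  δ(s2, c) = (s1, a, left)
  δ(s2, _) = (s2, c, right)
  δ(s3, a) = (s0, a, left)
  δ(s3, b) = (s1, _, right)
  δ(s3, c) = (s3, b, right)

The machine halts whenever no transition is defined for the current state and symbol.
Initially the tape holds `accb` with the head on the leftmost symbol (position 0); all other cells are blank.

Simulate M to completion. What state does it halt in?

state=s0 head=0 tape=[a]ccb_   (s0,a)→(s0,a,right)
state=s0 head=1 tape=a[c]cb_   (s0,c)→(s1,c,right)
state=s1 head=2 tape=ac[c]b_   (s1,c)→(s2,c,left)
state=s2 head=1 tape=a[c]cb_   (s2,c)→(s1,a,left)
state=s1 head=0 tape=[a]acb_   (s1,a)→(s0,b,right)
state=s0 head=1 tape=b[a]cb_   (s0,a)→(s0,a,right)
state=s0 head=2 tape=ba[c]b_   (s0,c)→(s1,c,right)
state=s1 head=3 tape=bac[b]_   (s1,b)→(s3,_,right)
state=s3 head=4 tape=bac_[_]
No transition is defined for (s3, _); M halts in state s3.

s3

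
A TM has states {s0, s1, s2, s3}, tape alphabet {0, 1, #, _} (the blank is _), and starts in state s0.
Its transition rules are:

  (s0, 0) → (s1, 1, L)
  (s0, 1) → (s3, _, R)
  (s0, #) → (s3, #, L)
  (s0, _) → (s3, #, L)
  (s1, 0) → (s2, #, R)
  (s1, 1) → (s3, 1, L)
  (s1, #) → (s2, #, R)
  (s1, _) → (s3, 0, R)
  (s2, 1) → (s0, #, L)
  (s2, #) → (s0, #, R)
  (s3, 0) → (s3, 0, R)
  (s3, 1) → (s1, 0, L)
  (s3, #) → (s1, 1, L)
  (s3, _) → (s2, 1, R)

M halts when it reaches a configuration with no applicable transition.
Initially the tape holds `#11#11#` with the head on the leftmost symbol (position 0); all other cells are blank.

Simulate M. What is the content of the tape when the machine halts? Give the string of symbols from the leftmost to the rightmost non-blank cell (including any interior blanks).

#01###11#

s0 | __[#]11#11#   read # → write #, move L, go to s3
s3 | _[_]#11#11#   read _ → write 1, move R, go to s2
s2 | _1[#]11#11#   read # → write #, move R, go to s0
s0 | _1#[1]1#11#   read 1 → write _, move R, go to s3
s3 | _1#_[1]#11#   read 1 → write 0, move L, go to s1
s1 | _1#[_]0#11#   read _ → write 0, move R, go to s3
s3 | _1#0[0]#11#   read 0 → write 0, move R, go to s3
s3 | _1#00[#]11#   read # → write 1, move L, go to s1
s1 | _1#0[0]111#   read 0 → write #, move R, go to s2
s2 | _1#0#[1]11#   read 1 → write #, move L, go to s0
s0 | _1#0[#]#11#   read # → write #, move L, go to s3
s3 | _1#[0]##11#   read 0 → write 0, move R, go to s3
s3 | _1#0[#]#11#   read # → write 1, move L, go to s1
s1 | _1#[0]1#11#   read 0 → write #, move R, go to s2
s2 | _1##[1]#11#   read 1 → write #, move L, go to s0
s0 | _1#[#]##11#   read # → write #, move L, go to s3
s3 | _1[#]###11#   read # → write 1, move L, go to s1
s1 | _[1]1###11#   read 1 → write 1, move L, go to s3
s3 | [_]11###11#   read _ → write 1, move R, go to s2
s2 | 1[1]1###11#   read 1 → write #, move L, go to s0
s0 | [1]#1###11#   read 1 → write _, move R, go to s3
s3 | _[#]1###11#   read # → write 1, move L, go to s1
s1 | [_]11###11#   read _ → write 0, move R, go to s3
s3 | 0[1]1###11#   read 1 → write 0, move L, go to s1
s1 | [0]01###11#   read 0 → write #, move R, go to s2
s2 | #[0]1###11#
The non-blank tape span at halt is #01###11#.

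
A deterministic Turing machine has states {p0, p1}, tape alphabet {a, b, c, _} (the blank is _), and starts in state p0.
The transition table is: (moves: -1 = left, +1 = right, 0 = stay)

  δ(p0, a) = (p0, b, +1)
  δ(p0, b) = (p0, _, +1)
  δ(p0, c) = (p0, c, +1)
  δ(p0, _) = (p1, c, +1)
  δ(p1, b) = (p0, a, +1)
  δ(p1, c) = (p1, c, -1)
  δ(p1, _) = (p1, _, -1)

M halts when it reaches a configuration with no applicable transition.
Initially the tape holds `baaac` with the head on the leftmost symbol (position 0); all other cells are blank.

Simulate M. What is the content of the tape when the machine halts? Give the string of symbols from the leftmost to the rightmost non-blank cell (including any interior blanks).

p0 | [b]aaac___   read b → write _, move +1, go to p0
p0 | _[a]aac___   read a → write b, move +1, go to p0
p0 | _b[a]ac___   read a → write b, move +1, go to p0
p0 | _bb[a]c___   read a → write b, move +1, go to p0
p0 | _bbb[c]___   read c → write c, move +1, go to p0
p0 | _bbbc[_]__   read _ → write c, move +1, go to p1
p1 | _bbbcc[_]_   read _ → write _, move -1, go to p1
p1 | _bbbc[c]__   read c → write c, move -1, go to p1
p1 | _bbb[c]c__   read c → write c, move -1, go to p1
p1 | _bb[b]cc__   read b → write a, move +1, go to p0
p0 | _bba[c]c__   read c → write c, move +1, go to p0
p0 | _bbac[c]__   read c → write c, move +1, go to p0
p0 | _bbacc[_]_   read _ → write c, move +1, go to p1
p1 | _bbaccc[_]   read _ → write _, move -1, go to p1
p1 | _bbacc[c]_   read c → write c, move -1, go to p1
p1 | _bbac[c]c_   read c → write c, move -1, go to p1
p1 | _bba[c]cc_   read c → write c, move -1, go to p1
p1 | _bb[a]ccc_
The non-blank tape span at halt is bbaccc.

bbaccc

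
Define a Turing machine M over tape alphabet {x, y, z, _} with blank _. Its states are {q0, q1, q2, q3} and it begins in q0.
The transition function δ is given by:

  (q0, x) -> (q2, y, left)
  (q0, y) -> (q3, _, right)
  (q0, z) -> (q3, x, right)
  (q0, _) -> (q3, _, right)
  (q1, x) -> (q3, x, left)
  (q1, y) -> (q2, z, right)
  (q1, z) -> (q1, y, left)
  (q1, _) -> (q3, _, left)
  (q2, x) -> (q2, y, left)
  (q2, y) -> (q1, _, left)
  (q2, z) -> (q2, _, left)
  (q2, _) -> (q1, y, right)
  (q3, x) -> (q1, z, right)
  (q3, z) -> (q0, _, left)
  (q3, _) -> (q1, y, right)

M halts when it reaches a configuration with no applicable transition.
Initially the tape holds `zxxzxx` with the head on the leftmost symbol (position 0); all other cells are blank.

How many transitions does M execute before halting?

q0 | _[z]xxzxx   read z → write x, move right, go to q3
q3 | _x[x]xzxx   read x → write z, move right, go to q1
q1 | _xz[x]zxx   read x → write x, move left, go to q3
q3 | _x[z]xzxx   read z → write _, move left, go to q0
q0 | _[x]_xzxx   read x → write y, move left, go to q2
q2 | [_]y_xzxx   read _ → write y, move right, go to q1
q1 | y[y]_xzxx   read y → write z, move right, go to q2
q2 | yz[_]xzxx   read _ → write y, move right, go to q1
q1 | yzy[x]zxx   read x → write x, move left, go to q3
q3 | yz[y]xzxx
M halts after 9 transitions.

9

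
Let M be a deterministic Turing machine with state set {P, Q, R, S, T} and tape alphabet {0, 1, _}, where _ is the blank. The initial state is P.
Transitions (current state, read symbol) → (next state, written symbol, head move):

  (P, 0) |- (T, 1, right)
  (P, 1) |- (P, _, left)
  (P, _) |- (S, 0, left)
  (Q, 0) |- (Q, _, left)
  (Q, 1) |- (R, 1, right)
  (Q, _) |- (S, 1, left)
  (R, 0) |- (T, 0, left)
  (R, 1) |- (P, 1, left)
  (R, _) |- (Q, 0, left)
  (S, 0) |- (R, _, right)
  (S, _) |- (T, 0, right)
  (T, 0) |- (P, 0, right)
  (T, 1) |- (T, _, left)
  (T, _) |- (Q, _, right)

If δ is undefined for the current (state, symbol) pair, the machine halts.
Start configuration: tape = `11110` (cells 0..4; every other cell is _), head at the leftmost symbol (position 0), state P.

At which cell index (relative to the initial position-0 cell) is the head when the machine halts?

-2

state=P head=0 tape=___[1]1110   (P,1)→(P,_,left)
state=P head=-1 tape=__[_]_1110   (P,_)→(S,0,left)
state=S head=-2 tape=_[_]0_1110   (S,_)→(T,0,right)
state=T head=-1 tape=_0[0]_1110   (T,0)→(P,0,right)
state=P head=0 tape=_00[_]1110   (P,_)→(S,0,left)
state=S head=-1 tape=_0[0]01110   (S,0)→(R,_,right)
state=R head=0 tape=_0_[0]1110   (R,0)→(T,0,left)
state=T head=-1 tape=_0[_]01110   (T,_)→(Q,_,right)
state=Q head=0 tape=_0_[0]1110   (Q,0)→(Q,_,left)
state=Q head=-1 tape=_0[_]_1110   (Q,_)→(S,1,left)
state=S head=-2 tape=_[0]1_1110   (S,0)→(R,_,right)
state=R head=-1 tape=__[1]_1110   (R,1)→(P,1,left)
state=P head=-2 tape=_[_]1_1110   (P,_)→(S,0,left)
state=S head=-3 tape=[_]01_1110   (S,_)→(T,0,right)
state=T head=-2 tape=0[0]1_1110   (T,0)→(P,0,right)
state=P head=-1 tape=00[1]_1110   (P,1)→(P,_,left)
state=P head=-2 tape=0[0]__1110   (P,0)→(T,1,right)
state=T head=-1 tape=01[_]_1110   (T,_)→(Q,_,right)
state=Q head=0 tape=01_[_]1110   (Q,_)→(S,1,left)
state=S head=-1 tape=01[_]11110   (S,_)→(T,0,right)
state=T head=0 tape=010[1]1110   (T,1)→(T,_,left)
state=T head=-1 tape=01[0]_1110   (T,0)→(P,0,right)
state=P head=0 tape=010[_]1110   (P,_)→(S,0,left)
state=S head=-1 tape=01[0]01110   (S,0)→(R,_,right)
state=R head=0 tape=01_[0]1110   (R,0)→(T,0,left)
state=T head=-1 tape=01[_]01110   (T,_)→(Q,_,right)
state=Q head=0 tape=01_[0]1110   (Q,0)→(Q,_,left)
state=Q head=-1 tape=01[_]_1110   (Q,_)→(S,1,left)
state=S head=-2 tape=0[1]1_1110
At halt the head is at cell -2.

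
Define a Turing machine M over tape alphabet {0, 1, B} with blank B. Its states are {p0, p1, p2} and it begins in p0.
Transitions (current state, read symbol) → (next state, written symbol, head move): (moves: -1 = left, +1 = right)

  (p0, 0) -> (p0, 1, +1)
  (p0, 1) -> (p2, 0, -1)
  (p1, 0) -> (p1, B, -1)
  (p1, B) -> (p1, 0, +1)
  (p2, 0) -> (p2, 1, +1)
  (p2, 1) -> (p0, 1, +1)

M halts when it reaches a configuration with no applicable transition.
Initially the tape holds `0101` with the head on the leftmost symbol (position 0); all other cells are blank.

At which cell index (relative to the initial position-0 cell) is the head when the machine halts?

4

p0 | [0]101B   read 0 → write 1, move +1, go to p0
p0 | 1[1]01B   read 1 → write 0, move -1, go to p2
p2 | [1]001B   read 1 → write 1, move +1, go to p0
p0 | 1[0]01B   read 0 → write 1, move +1, go to p0
p0 | 11[0]1B   read 0 → write 1, move +1, go to p0
p0 | 111[1]B   read 1 → write 0, move -1, go to p2
p2 | 11[1]0B   read 1 → write 1, move +1, go to p0
p0 | 111[0]B   read 0 → write 1, move +1, go to p0
p0 | 1111[B]
At halt the head is at cell 4.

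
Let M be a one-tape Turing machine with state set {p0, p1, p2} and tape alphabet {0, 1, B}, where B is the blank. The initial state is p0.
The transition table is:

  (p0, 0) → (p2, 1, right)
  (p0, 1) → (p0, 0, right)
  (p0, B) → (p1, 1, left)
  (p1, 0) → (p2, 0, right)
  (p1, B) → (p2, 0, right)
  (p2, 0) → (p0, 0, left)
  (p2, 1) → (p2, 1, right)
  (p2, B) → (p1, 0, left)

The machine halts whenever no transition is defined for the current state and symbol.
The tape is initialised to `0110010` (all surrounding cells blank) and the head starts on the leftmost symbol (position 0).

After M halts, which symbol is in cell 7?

0

p0 | [0]110010B   read 0 → write 1, move right, go to p2
p2 | 1[1]10010B   read 1 → write 1, move right, go to p2
p2 | 11[1]0010B   read 1 → write 1, move right, go to p2
p2 | 111[0]010B   read 0 → write 0, move left, go to p0
p0 | 11[1]0010B   read 1 → write 0, move right, go to p0
p0 | 110[0]010B   read 0 → write 1, move right, go to p2
p2 | 1101[0]10B   read 0 → write 0, move left, go to p0
p0 | 110[1]010B   read 1 → write 0, move right, go to p0
p0 | 1100[0]10B   read 0 → write 1, move right, go to p2
p2 | 11001[1]0B   read 1 → write 1, move right, go to p2
p2 | 110011[0]B   read 0 → write 0, move left, go to p0
p0 | 11001[1]0B   read 1 → write 0, move right, go to p0
p0 | 110010[0]B   read 0 → write 1, move right, go to p2
p2 | 1100101[B]   read B → write 0, move left, go to p1
p1 | 110010[1]0
Cell 7 holds 0 when M halts.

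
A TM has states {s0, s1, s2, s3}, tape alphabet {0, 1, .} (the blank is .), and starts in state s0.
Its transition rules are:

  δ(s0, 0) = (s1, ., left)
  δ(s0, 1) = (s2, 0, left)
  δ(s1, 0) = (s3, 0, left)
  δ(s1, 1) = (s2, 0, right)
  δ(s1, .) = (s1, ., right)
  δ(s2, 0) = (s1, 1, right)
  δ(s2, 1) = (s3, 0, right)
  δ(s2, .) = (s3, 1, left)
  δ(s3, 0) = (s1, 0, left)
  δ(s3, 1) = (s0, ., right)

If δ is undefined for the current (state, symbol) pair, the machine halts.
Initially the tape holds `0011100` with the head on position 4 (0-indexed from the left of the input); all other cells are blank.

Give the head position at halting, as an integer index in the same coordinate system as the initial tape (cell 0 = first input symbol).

3

state=s0 head=4 tape=0011[1]00   (s0,1)→(s2,0,left)
state=s2 head=3 tape=001[1]000   (s2,1)→(s3,0,right)
state=s3 head=4 tape=0010[0]00   (s3,0)→(s1,0,left)
state=s1 head=3 tape=001[0]000   (s1,0)→(s3,0,left)
state=s3 head=2 tape=00[1]0000   (s3,1)→(s0,.,right)
state=s0 head=3 tape=00.[0]000   (s0,0)→(s1,.,left)
state=s1 head=2 tape=00[.].000   (s1,.)→(s1,.,right)
state=s1 head=3 tape=00.[.]000   (s1,.)→(s1,.,right)
state=s1 head=4 tape=00..[0]00   (s1,0)→(s3,0,left)
state=s3 head=3 tape=00.[.]000
At halt the head is at cell 3.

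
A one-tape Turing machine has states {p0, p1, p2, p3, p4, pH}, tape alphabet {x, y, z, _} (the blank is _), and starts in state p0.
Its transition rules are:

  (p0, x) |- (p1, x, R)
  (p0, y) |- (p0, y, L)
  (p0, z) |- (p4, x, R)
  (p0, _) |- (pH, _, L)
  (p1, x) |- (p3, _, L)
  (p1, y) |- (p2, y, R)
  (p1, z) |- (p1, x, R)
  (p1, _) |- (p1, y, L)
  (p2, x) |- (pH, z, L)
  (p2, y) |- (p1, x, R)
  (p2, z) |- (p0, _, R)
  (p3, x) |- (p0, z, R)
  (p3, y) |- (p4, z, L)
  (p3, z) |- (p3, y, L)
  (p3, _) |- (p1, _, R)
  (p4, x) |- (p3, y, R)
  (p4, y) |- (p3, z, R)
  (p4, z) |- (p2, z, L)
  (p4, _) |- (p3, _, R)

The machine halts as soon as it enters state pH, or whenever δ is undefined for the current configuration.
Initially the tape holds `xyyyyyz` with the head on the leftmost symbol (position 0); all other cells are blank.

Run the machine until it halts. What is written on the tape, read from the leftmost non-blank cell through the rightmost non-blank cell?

xyxyxy

state=p0 head=0 tape=[x]yyyyyz_   (p0,x)→(p1,x,R)
state=p1 head=1 tape=x[y]yyyyz_   (p1,y)→(p2,y,R)
state=p2 head=2 tape=xy[y]yyyz_   (p2,y)→(p1,x,R)
state=p1 head=3 tape=xyx[y]yyz_   (p1,y)→(p2,y,R)
state=p2 head=4 tape=xyxy[y]yz_   (p2,y)→(p1,x,R)
state=p1 head=5 tape=xyxyx[y]z_   (p1,y)→(p2,y,R)
state=p2 head=6 tape=xyxyxy[z]_   (p2,z)→(p0,_,R)
state=p0 head=7 tape=xyxyxy_[_]   (p0,_)→(pH,_,L)
state=pH head=6 tape=xyxyxy[_]_
The non-blank tape span at halt is xyxyxy.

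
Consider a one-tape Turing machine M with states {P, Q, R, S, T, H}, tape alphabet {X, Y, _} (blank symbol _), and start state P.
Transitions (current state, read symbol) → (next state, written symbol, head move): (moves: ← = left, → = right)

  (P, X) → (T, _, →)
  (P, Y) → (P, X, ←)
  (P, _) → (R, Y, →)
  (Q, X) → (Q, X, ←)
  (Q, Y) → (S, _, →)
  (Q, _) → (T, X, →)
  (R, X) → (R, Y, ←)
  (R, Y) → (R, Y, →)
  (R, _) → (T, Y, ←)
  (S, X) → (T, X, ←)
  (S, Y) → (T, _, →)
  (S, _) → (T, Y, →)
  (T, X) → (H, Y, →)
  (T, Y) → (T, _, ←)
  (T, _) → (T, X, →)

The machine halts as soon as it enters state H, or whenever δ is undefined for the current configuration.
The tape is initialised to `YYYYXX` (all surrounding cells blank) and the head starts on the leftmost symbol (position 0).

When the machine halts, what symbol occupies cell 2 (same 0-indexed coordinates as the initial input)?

state=P head=0 tape=__[Y]YYYXX_   (P,Y)→(P,X,←)
state=P head=-1 tape=_[_]XYYYXX_   (P,_)→(R,Y,→)
state=R head=0 tape=_Y[X]YYYXX_   (R,X)→(R,Y,←)
state=R head=-1 tape=_[Y]YYYYXX_   (R,Y)→(R,Y,→)
state=R head=0 tape=_Y[Y]YYYXX_   (R,Y)→(R,Y,→)
state=R head=1 tape=_YY[Y]YYXX_   (R,Y)→(R,Y,→)
state=R head=2 tape=_YYY[Y]YXX_   (R,Y)→(R,Y,→)
state=R head=3 tape=_YYYY[Y]XX_   (R,Y)→(R,Y,→)
state=R head=4 tape=_YYYYY[X]X_   (R,X)→(R,Y,←)
state=R head=3 tape=_YYYY[Y]YX_   (R,Y)→(R,Y,→)
state=R head=4 tape=_YYYYY[Y]X_   (R,Y)→(R,Y,→)
state=R head=5 tape=_YYYYYY[X]_   (R,X)→(R,Y,←)
state=R head=4 tape=_YYYYY[Y]Y_   (R,Y)→(R,Y,→)
state=R head=5 tape=_YYYYYY[Y]_   (R,Y)→(R,Y,→)
state=R head=6 tape=_YYYYYYY[_]   (R,_)→(T,Y,←)
state=T head=5 tape=_YYYYYY[Y]Y   (T,Y)→(T,_,←)
state=T head=4 tape=_YYYYY[Y]_Y   (T,Y)→(T,_,←)
state=T head=3 tape=_YYYY[Y]__Y   (T,Y)→(T,_,←)
state=T head=2 tape=_YYY[Y]___Y   (T,Y)→(T,_,←)
state=T head=1 tape=_YY[Y]____Y   (T,Y)→(T,_,←)
state=T head=0 tape=_Y[Y]_____Y   (T,Y)→(T,_,←)
state=T head=-1 tape=_[Y]______Y   (T,Y)→(T,_,←)
state=T head=-2 tape=[_]_______Y   (T,_)→(T,X,→)
state=T head=-1 tape=X[_]______Y   (T,_)→(T,X,→)
state=T head=0 tape=XX[_]_____Y   (T,_)→(T,X,→)
state=T head=1 tape=XXX[_]____Y   (T,_)→(T,X,→)
state=T head=2 tape=XXXX[_]___Y   (T,_)→(T,X,→)
state=T head=3 tape=XXXXX[_]__Y   (T,_)→(T,X,→)
state=T head=4 tape=XXXXXX[_]_Y   (T,_)→(T,X,→)
state=T head=5 tape=XXXXXXX[_]Y   (T,_)→(T,X,→)
state=T head=6 tape=XXXXXXXX[Y]   (T,Y)→(T,_,←)
state=T head=5 tape=XXXXXXX[X]_   (T,X)→(H,Y,→)
state=H head=6 tape=XXXXXXXY[_]
Cell 2 holds X when M halts.

X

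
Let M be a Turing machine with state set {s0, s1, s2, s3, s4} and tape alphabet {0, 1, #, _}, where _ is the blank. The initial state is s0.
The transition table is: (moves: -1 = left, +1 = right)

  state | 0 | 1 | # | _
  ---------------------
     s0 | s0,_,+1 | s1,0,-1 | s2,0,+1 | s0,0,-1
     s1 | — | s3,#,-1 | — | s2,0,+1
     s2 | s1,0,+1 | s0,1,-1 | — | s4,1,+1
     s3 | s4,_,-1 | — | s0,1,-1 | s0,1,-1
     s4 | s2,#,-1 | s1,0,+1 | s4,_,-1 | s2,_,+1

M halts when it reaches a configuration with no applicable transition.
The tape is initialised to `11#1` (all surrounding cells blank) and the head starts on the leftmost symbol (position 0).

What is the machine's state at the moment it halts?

s2

s0 | __[1]1#1   read 1 → write 0, move -1, go to s1
s1 | _[_]01#1   read _ → write 0, move +1, go to s2
s2 | _0[0]1#1   read 0 → write 0, move +1, go to s1
s1 | _00[1]#1   read 1 → write #, move -1, go to s3
s3 | _0[0]##1   read 0 → write _, move -1, go to s4
s4 | _[0]_##1   read 0 → write #, move -1, go to s2
s2 | [_]#_##1   read _ → write 1, move +1, go to s4
s4 | 1[#]_##1   read # → write _, move -1, go to s4
s4 | [1]__##1   read 1 → write 0, move +1, go to s1
s1 | 0[_]_##1   read _ → write 0, move +1, go to s2
s2 | 00[_]##1   read _ → write 1, move +1, go to s4
s4 | 001[#]#1   read # → write _, move -1, go to s4
s4 | 00[1]_#1   read 1 → write 0, move +1, go to s1
s1 | 000[_]#1   read _ → write 0, move +1, go to s2
s2 | 0000[#]1
No transition is defined for (s2, #); M halts in state s2.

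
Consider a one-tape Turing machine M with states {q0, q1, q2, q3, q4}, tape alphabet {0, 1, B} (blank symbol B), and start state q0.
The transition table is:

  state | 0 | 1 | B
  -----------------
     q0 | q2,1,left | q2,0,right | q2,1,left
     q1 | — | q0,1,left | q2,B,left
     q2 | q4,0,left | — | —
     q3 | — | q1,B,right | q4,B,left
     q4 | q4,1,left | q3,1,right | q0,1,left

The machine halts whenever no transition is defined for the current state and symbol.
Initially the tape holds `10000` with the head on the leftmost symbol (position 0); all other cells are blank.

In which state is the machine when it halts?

q0 | BBB[1]0000   read 1 → write 0, move right, go to q2
q2 | BBB0[0]000   read 0 → write 0, move left, go to q4
q4 | BBB[0]0000   read 0 → write 1, move left, go to q4
q4 | BB[B]10000   read B → write 1, move left, go to q0
q0 | B[B]110000   read B → write 1, move left, go to q2
q2 | [B]1110000
No transition is defined for (q2, B); M halts in state q2.

q2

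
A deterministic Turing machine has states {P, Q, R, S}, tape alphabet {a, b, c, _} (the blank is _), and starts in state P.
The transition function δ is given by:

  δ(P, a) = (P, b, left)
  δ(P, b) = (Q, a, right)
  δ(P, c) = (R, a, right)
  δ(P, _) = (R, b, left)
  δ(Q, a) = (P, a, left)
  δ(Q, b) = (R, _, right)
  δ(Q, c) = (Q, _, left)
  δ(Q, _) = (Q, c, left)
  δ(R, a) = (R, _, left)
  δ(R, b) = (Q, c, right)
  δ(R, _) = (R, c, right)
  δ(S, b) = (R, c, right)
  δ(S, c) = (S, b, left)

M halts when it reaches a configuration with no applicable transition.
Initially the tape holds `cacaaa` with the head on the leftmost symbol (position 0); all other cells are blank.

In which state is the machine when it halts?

R

P | _[c]acaaa   read c → write a, move right, go to R
R | _a[a]caaa   read a → write _, move left, go to R
R | _[a]_caaa   read a → write _, move left, go to R
R | [_]__caaa   read _ → write c, move right, go to R
R | c[_]_caaa   read _ → write c, move right, go to R
R | cc[_]caaa   read _ → write c, move right, go to R
R | ccc[c]aaa
No transition is defined for (R, c); M halts in state R.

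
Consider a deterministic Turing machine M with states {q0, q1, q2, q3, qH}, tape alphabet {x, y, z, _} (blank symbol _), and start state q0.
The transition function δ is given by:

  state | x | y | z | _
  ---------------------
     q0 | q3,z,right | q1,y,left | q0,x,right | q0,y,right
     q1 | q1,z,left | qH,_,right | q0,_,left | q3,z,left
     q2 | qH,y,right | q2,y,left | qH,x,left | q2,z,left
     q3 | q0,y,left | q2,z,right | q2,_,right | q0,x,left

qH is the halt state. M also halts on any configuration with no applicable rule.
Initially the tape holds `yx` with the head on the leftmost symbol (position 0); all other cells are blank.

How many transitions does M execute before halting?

q0 | ___[y]x   read y → write y, move left, go to q1
q1 | __[_]yx   read _ → write z, move left, go to q3
q3 | _[_]zyx   read _ → write x, move left, go to q0
q0 | [_]xzyx   read _ → write y, move right, go to q0
q0 | y[x]zyx   read x → write z, move right, go to q3
q3 | yz[z]yx   read z → write _, move right, go to q2
q2 | yz_[y]x   read y → write y, move left, go to q2
q2 | yz[_]yx   read _ → write z, move left, go to q2
q2 | y[z]zyx   read z → write x, move left, go to qH
qH | [y]xzyx
M halts after 9 transitions.

9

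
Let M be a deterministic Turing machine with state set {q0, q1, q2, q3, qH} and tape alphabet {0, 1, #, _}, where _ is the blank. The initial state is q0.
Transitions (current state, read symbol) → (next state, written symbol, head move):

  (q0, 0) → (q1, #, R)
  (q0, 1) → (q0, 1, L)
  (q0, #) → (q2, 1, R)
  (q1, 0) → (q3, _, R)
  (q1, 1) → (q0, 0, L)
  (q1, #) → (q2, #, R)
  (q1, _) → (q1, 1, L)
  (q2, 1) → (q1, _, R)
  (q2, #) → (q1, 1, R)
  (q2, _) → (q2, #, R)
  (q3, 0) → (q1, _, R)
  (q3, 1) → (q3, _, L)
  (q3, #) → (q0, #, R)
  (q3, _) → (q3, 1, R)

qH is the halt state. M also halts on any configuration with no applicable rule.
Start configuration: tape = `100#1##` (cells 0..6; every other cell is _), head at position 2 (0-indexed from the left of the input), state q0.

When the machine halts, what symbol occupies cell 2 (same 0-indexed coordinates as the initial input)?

q0 | 10[0]#1##_   read 0 → write #, move R, go to q1
q1 | 10#[#]1##_   read # → write #, move R, go to q2
q2 | 10##[1]##_   read 1 → write _, move R, go to q1
q1 | 10##_[#]#_   read # → write #, move R, go to q2
q2 | 10##_#[#]_   read # → write 1, move R, go to q1
q1 | 10##_#1[_]   read _ → write 1, move L, go to q1
q1 | 10##_#[1]1   read 1 → write 0, move L, go to q0
q0 | 10##_[#]01   read # → write 1, move R, go to q2
q2 | 10##_1[0]1
Cell 2 holds # when M halts.

#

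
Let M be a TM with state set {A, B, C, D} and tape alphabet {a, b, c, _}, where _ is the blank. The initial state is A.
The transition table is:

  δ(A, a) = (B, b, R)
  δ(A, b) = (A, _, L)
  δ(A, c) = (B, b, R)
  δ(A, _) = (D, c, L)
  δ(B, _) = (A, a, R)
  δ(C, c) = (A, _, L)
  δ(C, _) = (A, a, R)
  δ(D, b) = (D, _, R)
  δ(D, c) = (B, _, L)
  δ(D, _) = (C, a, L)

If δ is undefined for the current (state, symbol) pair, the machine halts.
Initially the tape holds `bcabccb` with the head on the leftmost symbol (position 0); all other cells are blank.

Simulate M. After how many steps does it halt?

5

state=A head=0 tape=___[b]cabccb   (A,b)→(A,_,L)
state=A head=-1 tape=__[_]_cabccb   (A,_)→(D,c,L)
state=D head=-2 tape=_[_]c_cabccb   (D,_)→(C,a,L)
state=C head=-3 tape=[_]ac_cabccb   (C,_)→(A,a,R)
state=A head=-2 tape=a[a]c_cabccb   (A,a)→(B,b,R)
state=B head=-1 tape=ab[c]_cabccb
M halts after 5 transitions.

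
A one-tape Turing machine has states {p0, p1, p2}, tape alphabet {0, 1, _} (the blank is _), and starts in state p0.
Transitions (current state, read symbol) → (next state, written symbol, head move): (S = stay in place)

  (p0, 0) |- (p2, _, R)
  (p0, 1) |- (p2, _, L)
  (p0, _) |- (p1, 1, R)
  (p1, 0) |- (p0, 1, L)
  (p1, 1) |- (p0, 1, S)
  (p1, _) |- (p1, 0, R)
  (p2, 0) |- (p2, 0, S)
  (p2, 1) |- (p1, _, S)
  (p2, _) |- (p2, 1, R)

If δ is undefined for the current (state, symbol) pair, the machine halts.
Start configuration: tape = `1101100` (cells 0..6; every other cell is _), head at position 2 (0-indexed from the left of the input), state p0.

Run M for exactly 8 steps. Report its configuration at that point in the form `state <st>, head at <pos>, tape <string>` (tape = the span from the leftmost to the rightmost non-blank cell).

state=p0 head=2 tape=11[0]1100   (p0,0)→(p2,_,R)
state=p2 head=3 tape=11_[1]100   (p2,1)→(p1,_,S)
state=p1 head=3 tape=11_[_]100   (p1,_)→(p1,0,R)
state=p1 head=4 tape=11_0[1]00   (p1,1)→(p0,1,S)
state=p0 head=4 tape=11_0[1]00   (p0,1)→(p2,_,L)
state=p2 head=3 tape=11_[0]_00   (p2,0)→(p2,0,S)
state=p2 head=3 tape=11_[0]_00   (p2,0)→(p2,0,S)
state=p2 head=3 tape=11_[0]_00   (p2,0)→(p2,0,S)
state=p2 head=3 tape=11_[0]_00
After 8 steps: state p2, head at 3, tape 11_0_00.

state p2, head at 3, tape 11_0_00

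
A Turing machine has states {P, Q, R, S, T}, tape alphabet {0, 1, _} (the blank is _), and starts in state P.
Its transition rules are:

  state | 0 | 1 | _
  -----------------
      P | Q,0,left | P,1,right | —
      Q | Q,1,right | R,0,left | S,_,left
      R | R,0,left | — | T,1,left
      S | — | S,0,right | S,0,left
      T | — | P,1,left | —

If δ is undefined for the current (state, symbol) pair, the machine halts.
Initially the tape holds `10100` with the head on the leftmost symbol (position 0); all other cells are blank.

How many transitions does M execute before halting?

state=P head=0 tape=__[1]0100   (P,1)→(P,1,right)
state=P head=1 tape=__1[0]100   (P,0)→(Q,0,left)
state=Q head=0 tape=__[1]0100   (Q,1)→(R,0,left)
state=R head=-1 tape=_[_]00100   (R,_)→(T,1,left)
state=T head=-2 tape=[_]100100
M halts after 4 transitions.

4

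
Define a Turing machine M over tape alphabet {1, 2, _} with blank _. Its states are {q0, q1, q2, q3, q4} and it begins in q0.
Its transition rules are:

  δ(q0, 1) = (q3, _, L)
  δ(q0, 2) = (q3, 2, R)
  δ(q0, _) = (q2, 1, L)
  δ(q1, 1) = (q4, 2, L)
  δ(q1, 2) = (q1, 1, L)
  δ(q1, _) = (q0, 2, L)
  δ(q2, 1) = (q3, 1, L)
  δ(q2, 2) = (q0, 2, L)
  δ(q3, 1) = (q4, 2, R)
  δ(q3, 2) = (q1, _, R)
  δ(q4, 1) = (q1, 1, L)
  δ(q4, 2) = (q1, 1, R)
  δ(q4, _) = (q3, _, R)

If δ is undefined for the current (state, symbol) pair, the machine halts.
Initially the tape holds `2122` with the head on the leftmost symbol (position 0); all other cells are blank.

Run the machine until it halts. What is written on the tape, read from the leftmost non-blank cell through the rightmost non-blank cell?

12

q0 | _[2]122_   read 2 → write 2, move R, go to q3
q3 | _2[1]22_   read 1 → write 2, move R, go to q4
q4 | _22[2]2_   read 2 → write 1, move R, go to q1
q1 | _221[2]_   read 2 → write 1, move L, go to q1
q1 | _22[1]1_   read 1 → write 2, move L, go to q4
q4 | _2[2]21_   read 2 → write 1, move R, go to q1
q1 | _21[2]1_   read 2 → write 1, move L, go to q1
q1 | _2[1]11_   read 1 → write 2, move L, go to q4
q4 | _[2]211_   read 2 → write 1, move R, go to q1
q1 | _1[2]11_   read 2 → write 1, move L, go to q1
q1 | _[1]111_   read 1 → write 2, move L, go to q4
q4 | [_]2111_   read _ → write _, move R, go to q3
q3 | _[2]111_   read 2 → write _, move R, go to q1
q1 | __[1]11_   read 1 → write 2, move L, go to q4
q4 | _[_]211_   read _ → write _, move R, go to q3
q3 | __[2]11_   read 2 → write _, move R, go to q1
q1 | ___[1]1_   read 1 → write 2, move L, go to q4
q4 | __[_]21_   read _ → write _, move R, go to q3
q3 | ___[2]1_   read 2 → write _, move R, go to q1
q1 | ____[1]_   read 1 → write 2, move L, go to q4
q4 | ___[_]2_   read _ → write _, move R, go to q3
q3 | ____[2]_   read 2 → write _, move R, go to q1
q1 | _____[_]   read _ → write 2, move L, go to q0
q0 | ____[_]2   read _ → write 1, move L, go to q2
q2 | ___[_]12
The non-blank tape span at halt is 12.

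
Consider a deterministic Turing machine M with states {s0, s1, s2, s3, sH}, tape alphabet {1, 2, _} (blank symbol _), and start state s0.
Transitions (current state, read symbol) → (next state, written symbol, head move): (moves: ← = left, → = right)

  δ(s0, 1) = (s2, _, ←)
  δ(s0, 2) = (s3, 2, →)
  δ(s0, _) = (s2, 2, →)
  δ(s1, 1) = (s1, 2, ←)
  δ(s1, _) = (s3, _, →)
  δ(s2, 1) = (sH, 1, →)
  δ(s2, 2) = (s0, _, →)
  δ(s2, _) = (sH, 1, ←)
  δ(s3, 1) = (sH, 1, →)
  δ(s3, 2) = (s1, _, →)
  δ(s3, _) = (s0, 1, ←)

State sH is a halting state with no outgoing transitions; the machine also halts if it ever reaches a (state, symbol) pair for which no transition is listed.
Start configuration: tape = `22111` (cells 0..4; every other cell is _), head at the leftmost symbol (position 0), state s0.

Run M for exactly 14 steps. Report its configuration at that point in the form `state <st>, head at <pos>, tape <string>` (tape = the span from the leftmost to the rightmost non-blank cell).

state s2, head at 6, tape 2____21

state=s0 head=0 tape=[2]2111__   (s0,2)→(s3,2,→)
state=s3 head=1 tape=2[2]111__   (s3,2)→(s1,_,→)
state=s1 head=2 tape=2_[1]11__   (s1,1)→(s1,2,←)
state=s1 head=1 tape=2[_]211__   (s1,_)→(s3,_,→)
state=s3 head=2 tape=2_[2]11__   (s3,2)→(s1,_,→)
state=s1 head=3 tape=2__[1]1__   (s1,1)→(s1,2,←)
state=s1 head=2 tape=2_[_]21__   (s1,_)→(s3,_,→)
state=s3 head=3 tape=2__[2]1__   (s3,2)→(s1,_,→)
state=s1 head=4 tape=2___[1]__   (s1,1)→(s1,2,←)
state=s1 head=3 tape=2__[_]2__   (s1,_)→(s3,_,→)
state=s3 head=4 tape=2___[2]__   (s3,2)→(s1,_,→)
state=s1 head=5 tape=2____[_]_   (s1,_)→(s3,_,→)
state=s3 head=6 tape=2_____[_]   (s3,_)→(s0,1,←)
state=s0 head=5 tape=2____[_]1   (s0,_)→(s2,2,→)
state=s2 head=6 tape=2____2[1]
After 14 steps: state s2, head at 6, tape 2____21.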